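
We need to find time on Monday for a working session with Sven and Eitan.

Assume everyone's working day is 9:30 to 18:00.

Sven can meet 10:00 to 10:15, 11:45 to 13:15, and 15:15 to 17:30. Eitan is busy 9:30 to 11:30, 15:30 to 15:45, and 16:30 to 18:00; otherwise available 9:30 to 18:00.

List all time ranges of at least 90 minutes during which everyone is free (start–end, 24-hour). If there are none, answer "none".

11:45–13:15

Eitan free within 09:30–18:00: 11:30–15:30, 15:45–16:30.
Sven ∩ Eitan: 11:45–13:15, 15:15–15:30, 15:45–16:30.
Windows ≥ 90 min: 11:45–13:15.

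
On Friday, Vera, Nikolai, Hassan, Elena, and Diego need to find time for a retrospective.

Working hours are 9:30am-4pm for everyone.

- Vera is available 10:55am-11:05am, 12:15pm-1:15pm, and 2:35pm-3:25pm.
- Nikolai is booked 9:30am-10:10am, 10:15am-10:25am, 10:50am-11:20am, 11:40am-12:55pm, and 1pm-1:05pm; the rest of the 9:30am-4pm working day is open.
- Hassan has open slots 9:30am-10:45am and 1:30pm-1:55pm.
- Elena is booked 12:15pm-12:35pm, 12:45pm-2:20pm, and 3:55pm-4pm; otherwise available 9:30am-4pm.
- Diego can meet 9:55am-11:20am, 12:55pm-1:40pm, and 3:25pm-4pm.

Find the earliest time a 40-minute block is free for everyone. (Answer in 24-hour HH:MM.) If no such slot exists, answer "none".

Nikolai free within 09:30–16:00: 10:10–10:15, 10:25–10:50, 11:20–11:40, 12:55–13:00, 13:05–16:00.
Elena free within 09:30–16:00: 09:30–12:15, 12:35–12:45, 14:20–15:55.
Vera ∩ Nikolai: 12:55–13:00, 13:05–13:15, 14:35–15:25.
Vera ∩ Nikolai ∩ Hassan: (none).
Vera ∩ Nikolai ∩ Hassan ∩ Elena: (none).
Vera ∩ Nikolai ∩ Hassan ∩ Elena ∩ Diego: (none).
Windows ≥ 40 min: (none).

none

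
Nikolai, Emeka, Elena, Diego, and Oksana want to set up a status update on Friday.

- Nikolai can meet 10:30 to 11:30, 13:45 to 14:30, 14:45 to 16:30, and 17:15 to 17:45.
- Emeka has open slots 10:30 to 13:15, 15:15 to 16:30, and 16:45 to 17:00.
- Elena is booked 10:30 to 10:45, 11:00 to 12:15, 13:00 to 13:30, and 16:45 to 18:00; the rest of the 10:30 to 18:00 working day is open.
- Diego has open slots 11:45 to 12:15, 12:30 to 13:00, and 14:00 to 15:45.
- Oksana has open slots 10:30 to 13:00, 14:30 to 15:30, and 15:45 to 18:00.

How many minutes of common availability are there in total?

15 minutes

Elena free within 10:30–18:00: 10:45–11:00, 12:15–13:00, 13:30–16:45.
Nikolai ∩ Emeka: 10:30–11:30, 15:15–16:30.
Nikolai ∩ Emeka ∩ Elena: 10:45–11:00, 15:15–16:30.
Nikolai ∩ Emeka ∩ Elena ∩ Diego: 15:15–15:45.
Nikolai ∩ Emeka ∩ Elena ∩ Diego ∩ Oksana: 15:15–15:30.
Total common minutes: 15.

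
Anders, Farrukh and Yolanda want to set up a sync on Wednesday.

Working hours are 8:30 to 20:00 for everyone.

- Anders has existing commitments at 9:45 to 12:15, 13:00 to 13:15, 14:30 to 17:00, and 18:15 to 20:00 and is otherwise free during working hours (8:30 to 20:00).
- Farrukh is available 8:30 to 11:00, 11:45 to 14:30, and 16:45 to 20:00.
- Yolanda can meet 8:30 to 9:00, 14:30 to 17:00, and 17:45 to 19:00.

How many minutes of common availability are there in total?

Anders free within 08:30–20:00: 08:30–09:45, 12:15–13:00, 13:15–14:30, 17:00–18:15.
Anders ∩ Farrukh: 08:30–09:45, 12:15–13:00, 13:15–14:30, 17:00–18:15.
Anders ∩ Farrukh ∩ Yolanda: 08:30–09:00, 17:45–18:15.
Total common minutes: 30 + 30 = 60.

60 minutes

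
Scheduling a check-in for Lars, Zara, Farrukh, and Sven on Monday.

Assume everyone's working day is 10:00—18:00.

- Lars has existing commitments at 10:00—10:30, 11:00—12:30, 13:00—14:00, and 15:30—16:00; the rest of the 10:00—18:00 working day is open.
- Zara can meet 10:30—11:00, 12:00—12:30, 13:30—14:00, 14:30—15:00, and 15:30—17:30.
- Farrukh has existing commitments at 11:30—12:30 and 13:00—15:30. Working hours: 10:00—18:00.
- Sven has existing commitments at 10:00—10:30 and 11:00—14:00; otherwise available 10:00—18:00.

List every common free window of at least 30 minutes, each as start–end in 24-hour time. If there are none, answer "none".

10:30–11:00, 16:00–17:30

Lars free within 10:00–18:00: 10:30–11:00, 12:30–13:00, 14:00–15:30, 16:00–18:00.
Farrukh free within 10:00–18:00: 10:00–11:30, 12:30–13:00, 15:30–18:00.
Sven free within 10:00–18:00: 10:30–11:00, 14:00–18:00.
Lars ∩ Zara: 10:30–11:00, 14:30–15:00, 16:00–17:30.
Lars ∩ Zara ∩ Farrukh: 10:30–11:00, 16:00–17:30.
Lars ∩ Zara ∩ Farrukh ∩ Sven: 10:30–11:00, 16:00–17:30.
Windows ≥ 30 min: 10:30–11:00, 16:00–17:30.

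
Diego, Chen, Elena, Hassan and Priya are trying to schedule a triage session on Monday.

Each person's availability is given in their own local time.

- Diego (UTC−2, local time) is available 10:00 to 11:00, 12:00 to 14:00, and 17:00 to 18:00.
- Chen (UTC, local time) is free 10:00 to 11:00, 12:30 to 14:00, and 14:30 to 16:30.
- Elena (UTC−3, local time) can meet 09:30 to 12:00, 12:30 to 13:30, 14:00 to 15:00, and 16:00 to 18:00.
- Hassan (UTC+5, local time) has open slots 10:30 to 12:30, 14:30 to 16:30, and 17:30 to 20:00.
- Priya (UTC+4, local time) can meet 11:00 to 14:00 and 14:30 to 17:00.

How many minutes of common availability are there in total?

30 minutes

Diego → UTC: 12:00–13:00, 14:00–16:00, 19:00–20:00.
Chen → UTC: 10:00–11:00, 12:30–14:00, 14:30–16:30.
Elena → UTC: 12:30–15:00, 15:30–16:30, 17:00–18:00, 19:00–21:00.
Hassan → UTC: 05:30–07:30, 09:30–11:30, 12:30–15:00.
Priya → UTC: 07:00–10:00, 10:30–13:00.
Diego ∩ Chen: 12:30–13:00, 14:30–16:00.
Diego ∩ Chen ∩ Elena: 12:30–13:00, 14:30–15:00, 15:30–16:00.
Diego ∩ Chen ∩ Elena ∩ Hassan: 12:30–13:00, 14:30–15:00.
Diego ∩ Chen ∩ Elena ∩ Hassan ∩ Priya: 12:30–13:00.
Total common minutes: 30.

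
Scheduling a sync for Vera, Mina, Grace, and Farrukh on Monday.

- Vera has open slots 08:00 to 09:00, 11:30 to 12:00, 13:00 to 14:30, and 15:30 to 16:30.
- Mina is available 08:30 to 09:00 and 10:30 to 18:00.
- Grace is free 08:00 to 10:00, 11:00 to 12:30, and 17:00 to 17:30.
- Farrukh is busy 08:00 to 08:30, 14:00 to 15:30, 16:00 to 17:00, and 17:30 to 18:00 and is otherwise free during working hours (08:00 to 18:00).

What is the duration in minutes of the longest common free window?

Farrukh free within 08:00–18:00: 08:30–14:00, 15:30–16:00, 17:00–17:30.
Vera ∩ Mina: 08:30–09:00, 11:30–12:00, 13:00–14:30, 15:30–16:30.
Vera ∩ Mina ∩ Grace: 08:30–09:00, 11:30–12:00.
Vera ∩ Mina ∩ Grace ∩ Farrukh: 08:30–09:00, 11:30–12:00.
Common window lengths: 30, 30 min; longest is 30.

30 minutes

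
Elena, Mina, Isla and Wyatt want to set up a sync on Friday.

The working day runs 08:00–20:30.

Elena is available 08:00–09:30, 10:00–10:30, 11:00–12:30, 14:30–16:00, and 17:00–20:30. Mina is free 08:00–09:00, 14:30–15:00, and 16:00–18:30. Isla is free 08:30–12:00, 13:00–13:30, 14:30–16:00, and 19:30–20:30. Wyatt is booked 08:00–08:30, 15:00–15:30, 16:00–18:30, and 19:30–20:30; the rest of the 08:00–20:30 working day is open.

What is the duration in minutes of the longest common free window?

30 minutes

Wyatt free within 08:00–20:30: 08:30–15:00, 15:30–16:00, 18:30–19:30.
Elena ∩ Mina: 08:00–09:00, 14:30–15:00, 17:00–18:30.
Elena ∩ Mina ∩ Isla: 08:30–09:00, 14:30–15:00.
Elena ∩ Mina ∩ Isla ∩ Wyatt: 08:30–09:00, 14:30–15:00.
Common window lengths: 30, 30 min; longest is 30.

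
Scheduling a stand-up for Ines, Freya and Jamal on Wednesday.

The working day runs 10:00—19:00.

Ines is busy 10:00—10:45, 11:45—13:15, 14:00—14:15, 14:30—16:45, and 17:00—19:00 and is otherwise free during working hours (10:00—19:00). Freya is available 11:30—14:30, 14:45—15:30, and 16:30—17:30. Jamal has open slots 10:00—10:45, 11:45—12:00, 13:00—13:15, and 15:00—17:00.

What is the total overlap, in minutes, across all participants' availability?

15 minutes

Ines free within 10:00–19:00: 10:45–11:45, 13:15–14:00, 14:15–14:30, 16:45–17:00.
Ines ∩ Freya: 11:30–11:45, 13:15–14:00, 14:15–14:30, 16:45–17:00.
Ines ∩ Freya ∩ Jamal: 16:45–17:00.
Total common minutes: 15.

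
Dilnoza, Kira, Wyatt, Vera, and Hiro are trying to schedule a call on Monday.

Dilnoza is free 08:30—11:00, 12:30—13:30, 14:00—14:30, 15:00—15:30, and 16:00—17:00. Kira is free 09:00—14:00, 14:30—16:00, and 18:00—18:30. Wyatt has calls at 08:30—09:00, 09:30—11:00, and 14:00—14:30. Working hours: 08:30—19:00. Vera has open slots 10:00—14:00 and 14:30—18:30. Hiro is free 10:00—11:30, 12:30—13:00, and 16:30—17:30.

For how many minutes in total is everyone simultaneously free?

30 minutes

Wyatt free within 08:30–19:00: 09:00–09:30, 11:00–14:00, 14:30–19:00.
Dilnoza ∩ Kira: 09:00–11:00, 12:30–13:30, 15:00–15:30.
Dilnoza ∩ Kira ∩ Wyatt: 09:00–09:30, 12:30–13:30, 15:00–15:30.
Dilnoza ∩ Kira ∩ Wyatt ∩ Vera: 12:30–13:30, 15:00–15:30.
Dilnoza ∩ Kira ∩ Wyatt ∩ Vera ∩ Hiro: 12:30–13:00.
Total common minutes: 30.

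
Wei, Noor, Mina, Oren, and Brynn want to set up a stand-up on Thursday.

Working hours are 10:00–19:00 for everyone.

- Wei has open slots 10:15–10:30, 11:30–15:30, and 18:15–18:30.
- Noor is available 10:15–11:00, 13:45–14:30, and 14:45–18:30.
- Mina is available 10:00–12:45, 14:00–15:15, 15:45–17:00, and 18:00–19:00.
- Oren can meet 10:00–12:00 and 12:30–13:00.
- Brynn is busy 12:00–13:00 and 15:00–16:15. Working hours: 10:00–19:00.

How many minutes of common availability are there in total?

15 minutes

Brynn free within 10:00–19:00: 10:00–12:00, 13:00–15:00, 16:15–19:00.
Wei ∩ Noor: 10:15–10:30, 13:45–14:30, 14:45–15:30, 18:15–18:30.
Wei ∩ Noor ∩ Mina: 10:15–10:30, 14:00–14:30, 14:45–15:15, 18:15–18:30.
Wei ∩ Noor ∩ Mina ∩ Oren: 10:15–10:30.
Wei ∩ Noor ∩ Mina ∩ Oren ∩ Brynn: 10:15–10:30.
Total common minutes: 15.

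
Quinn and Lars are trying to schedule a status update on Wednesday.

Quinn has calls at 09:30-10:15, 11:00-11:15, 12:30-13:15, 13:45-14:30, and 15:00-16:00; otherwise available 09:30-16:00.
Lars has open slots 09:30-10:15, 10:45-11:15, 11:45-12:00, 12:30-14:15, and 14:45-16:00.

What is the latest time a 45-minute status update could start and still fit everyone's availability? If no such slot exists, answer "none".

none

Quinn free within 09:30–16:00: 10:15–11:00, 11:15–12:30, 13:15–13:45, 14:30–15:00.
Quinn ∩ Lars: 10:45–11:00, 11:45–12:00, 13:15–13:45, 14:45–15:00.
Windows ≥ 45 min: (none).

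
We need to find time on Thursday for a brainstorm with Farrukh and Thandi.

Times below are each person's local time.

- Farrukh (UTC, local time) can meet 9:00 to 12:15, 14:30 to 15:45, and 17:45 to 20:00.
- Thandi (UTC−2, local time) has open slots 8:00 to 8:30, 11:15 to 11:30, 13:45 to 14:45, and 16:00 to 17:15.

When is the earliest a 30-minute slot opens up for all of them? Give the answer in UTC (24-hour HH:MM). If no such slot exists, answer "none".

10:00

Farrukh → UTC: 09:00–12:15, 14:30–15:45, 17:45–20:00.
Thandi → UTC: 10:00–10:30, 13:15–13:30, 15:45–16:45, 18:00–19:15.
Farrukh ∩ Thandi: 10:00–10:30, 18:00–19:15.
Windows ≥ 30 min: 10:00–10:30, 18:00–19:15.
Earliest such window starts at 10:00.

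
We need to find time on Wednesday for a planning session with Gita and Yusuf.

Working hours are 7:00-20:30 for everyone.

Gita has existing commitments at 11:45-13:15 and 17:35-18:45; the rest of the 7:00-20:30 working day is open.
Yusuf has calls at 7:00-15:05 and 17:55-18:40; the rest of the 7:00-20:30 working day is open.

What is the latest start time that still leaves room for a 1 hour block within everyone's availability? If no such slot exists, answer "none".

Gita free within 07:00–20:30: 07:00–11:45, 13:15–17:35, 18:45–20:30.
Yusuf free within 07:00–20:30: 15:05–17:55, 18:40–20:30.
Gita ∩ Yusuf: 15:05–17:35, 18:45–20:30.
Windows ≥ 60 min: 15:05–17:35, 18:45–20:30.
Latest start in the last window 18:45–20:30 is 20:30 − 60 min = 19:30.

19:30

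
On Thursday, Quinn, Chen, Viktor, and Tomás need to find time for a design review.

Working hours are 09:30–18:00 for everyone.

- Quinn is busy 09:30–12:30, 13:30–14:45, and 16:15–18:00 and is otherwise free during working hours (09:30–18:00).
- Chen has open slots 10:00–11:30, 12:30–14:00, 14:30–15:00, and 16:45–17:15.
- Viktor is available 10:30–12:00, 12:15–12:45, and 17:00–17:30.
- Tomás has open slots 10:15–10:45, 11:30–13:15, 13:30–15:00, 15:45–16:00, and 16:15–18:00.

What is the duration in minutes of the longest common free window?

15 minutes

Quinn free within 09:30–18:00: 12:30–13:30, 14:45–16:15.
Quinn ∩ Chen: 12:30–13:30, 14:45–15:00.
Quinn ∩ Chen ∩ Viktor: 12:30–12:45.
Quinn ∩ Chen ∩ Viktor ∩ Tomás: 12:30–12:45.
Single common window of 15 minutes.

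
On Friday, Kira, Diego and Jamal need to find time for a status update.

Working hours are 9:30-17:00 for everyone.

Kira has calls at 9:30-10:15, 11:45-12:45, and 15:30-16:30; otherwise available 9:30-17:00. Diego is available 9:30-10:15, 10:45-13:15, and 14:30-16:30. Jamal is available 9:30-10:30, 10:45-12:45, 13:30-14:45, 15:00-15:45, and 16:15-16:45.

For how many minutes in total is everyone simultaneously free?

Kira free within 09:30–17:00: 10:15–11:45, 12:45–15:30, 16:30–17:00.
Kira ∩ Diego: 10:45–11:45, 12:45–13:15, 14:30–15:30.
Kira ∩ Diego ∩ Jamal: 10:45–11:45, 14:30–14:45, 15:00–15:30.
Total common minutes: 60 + 15 + 30 = 105.

105 minutes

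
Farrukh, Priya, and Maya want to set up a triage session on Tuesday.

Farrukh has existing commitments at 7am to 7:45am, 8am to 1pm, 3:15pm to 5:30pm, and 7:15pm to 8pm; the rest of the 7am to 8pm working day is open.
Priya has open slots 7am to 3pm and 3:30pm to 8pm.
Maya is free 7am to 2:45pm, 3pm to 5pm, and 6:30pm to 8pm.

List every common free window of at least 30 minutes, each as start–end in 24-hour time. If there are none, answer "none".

13:00–14:45, 18:30–19:15

Farrukh free within 07:00–20:00: 07:45–08:00, 13:00–15:15, 17:30–19:15.
Farrukh ∩ Priya: 07:45–08:00, 13:00–15:00, 17:30–19:15.
Farrukh ∩ Priya ∩ Maya: 07:45–08:00, 13:00–14:45, 18:30–19:15.
Windows ≥ 30 min: 13:00–14:45, 18:30–19:15.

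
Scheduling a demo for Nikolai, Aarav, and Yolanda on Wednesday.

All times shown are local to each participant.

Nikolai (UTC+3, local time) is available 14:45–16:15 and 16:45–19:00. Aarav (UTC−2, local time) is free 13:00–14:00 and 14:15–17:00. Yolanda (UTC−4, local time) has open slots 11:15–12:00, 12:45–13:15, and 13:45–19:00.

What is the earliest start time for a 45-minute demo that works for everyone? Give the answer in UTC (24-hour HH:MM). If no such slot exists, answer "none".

Nikolai → UTC: 11:45–13:15, 13:45–16:00.
Aarav → UTC: 15:00–16:00, 16:15–19:00.
Yolanda → UTC: 15:15–16:00, 16:45–17:15, 17:45–23:00.
Nikolai ∩ Aarav: 15:00–16:00.
Nikolai ∩ Aarav ∩ Yolanda: 15:15–16:00.
Windows ≥ 45 min: 15:15–16:00.
Earliest such window starts at 15:15.

15:15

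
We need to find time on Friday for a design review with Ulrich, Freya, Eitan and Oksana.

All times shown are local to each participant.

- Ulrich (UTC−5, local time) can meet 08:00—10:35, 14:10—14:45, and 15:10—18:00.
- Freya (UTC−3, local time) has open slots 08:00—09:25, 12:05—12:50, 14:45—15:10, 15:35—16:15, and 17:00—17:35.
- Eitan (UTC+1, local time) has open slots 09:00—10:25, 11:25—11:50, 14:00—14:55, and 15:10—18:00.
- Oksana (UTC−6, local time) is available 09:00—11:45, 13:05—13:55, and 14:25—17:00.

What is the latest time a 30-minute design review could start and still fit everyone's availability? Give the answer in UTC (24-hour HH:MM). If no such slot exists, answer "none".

Ulrich → UTC: 13:00–15:35, 19:10–19:45, 20:10–23:00.
Freya → UTC: 11:00–12:25, 15:05–15:50, 17:45–18:10, 18:35–19:15, 20:00–20:35.
Eitan → UTC: 08:00–09:25, 10:25–10:50, 13:00–13:55, 14:10–17:00.
Oksana → UTC: 15:00–17:45, 19:05–19:55, 20:25–23:00.
Ulrich ∩ Freya: 15:05–15:35, 19:10–19:15, 20:10–20:35.
Ulrich ∩ Freya ∩ Eitan: 15:05–15:35.
Ulrich ∩ Freya ∩ Eitan ∩ Oksana: 15:05–15:35.
Windows ≥ 30 min: 15:05–15:35.
Latest start in the last window 15:05–15:35 is 15:35 − 30 min = 15:05.

15:05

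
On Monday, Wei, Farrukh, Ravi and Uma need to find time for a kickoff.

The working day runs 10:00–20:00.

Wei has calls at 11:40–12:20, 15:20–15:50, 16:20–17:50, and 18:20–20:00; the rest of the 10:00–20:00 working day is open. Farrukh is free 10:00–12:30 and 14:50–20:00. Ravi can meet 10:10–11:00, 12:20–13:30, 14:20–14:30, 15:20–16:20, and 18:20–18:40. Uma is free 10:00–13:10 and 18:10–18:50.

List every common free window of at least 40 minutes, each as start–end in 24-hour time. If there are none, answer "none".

10:10–11:00

Wei free within 10:00–20:00: 10:00–11:40, 12:20–15:20, 15:50–16:20, 17:50–18:20.
Wei ∩ Farrukh: 10:00–11:40, 12:20–12:30, 14:50–15:20, 15:50–16:20, 17:50–18:20.
Wei ∩ Farrukh ∩ Ravi: 10:10–11:00, 12:20–12:30, 15:50–16:20.
Wei ∩ Farrukh ∩ Ravi ∩ Uma: 10:10–11:00, 12:20–12:30.
Windows ≥ 40 min: 10:10–11:00.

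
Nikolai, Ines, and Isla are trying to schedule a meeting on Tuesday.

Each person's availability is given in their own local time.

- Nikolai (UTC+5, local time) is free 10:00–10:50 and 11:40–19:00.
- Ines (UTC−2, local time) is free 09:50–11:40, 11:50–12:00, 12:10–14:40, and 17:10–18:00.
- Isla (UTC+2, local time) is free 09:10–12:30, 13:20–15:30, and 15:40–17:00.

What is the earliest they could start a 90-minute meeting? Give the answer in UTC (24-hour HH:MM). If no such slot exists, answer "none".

11:50

Nikolai → UTC: 05:00–05:50, 06:40–14:00.
Ines → UTC: 11:50–13:40, 13:50–14:00, 14:10–16:40, 19:10–20:00.
Isla → UTC: 07:10–10:30, 11:20–13:30, 13:40–15:00.
Nikolai ∩ Ines: 11:50–13:40, 13:50–14:00.
Nikolai ∩ Ines ∩ Isla: 11:50–13:30, 13:50–14:00.
Windows ≥ 90 min: 11:50–13:30.
Earliest such window starts at 11:50.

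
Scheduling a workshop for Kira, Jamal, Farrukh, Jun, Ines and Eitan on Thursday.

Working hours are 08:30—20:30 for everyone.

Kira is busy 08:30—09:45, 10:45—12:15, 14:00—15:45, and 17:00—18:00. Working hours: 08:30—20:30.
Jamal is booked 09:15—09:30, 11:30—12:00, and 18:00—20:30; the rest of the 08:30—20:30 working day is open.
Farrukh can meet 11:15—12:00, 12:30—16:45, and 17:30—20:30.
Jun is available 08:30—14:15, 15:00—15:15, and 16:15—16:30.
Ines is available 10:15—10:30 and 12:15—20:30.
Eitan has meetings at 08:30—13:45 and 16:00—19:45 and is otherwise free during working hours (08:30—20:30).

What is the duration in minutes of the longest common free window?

15 minutes

Kira free within 08:30–20:30: 09:45–10:45, 12:15–14:00, 15:45–17:00, 18:00–20:30.
Jamal free within 08:30–20:30: 08:30–09:15, 09:30–11:30, 12:00–18:00.
Eitan free within 08:30–20:30: 13:45–16:00, 19:45–20:30.
Kira ∩ Jamal: 09:45–10:45, 12:15–14:00, 15:45–17:00.
Kira ∩ Jamal ∩ Farrukh: 12:30–14:00, 15:45–16:45.
Kira ∩ Jamal ∩ Farrukh ∩ Jun: 12:30–14:00, 16:15–16:30.
Kira ∩ Jamal ∩ Farrukh ∩ Jun ∩ Ines: 12:30–14:00, 16:15–16:30.
Kira ∩ Jamal ∩ Farrukh ∩ Jun ∩ Ines ∩ Eitan: 13:45–14:00.
Single common window of 15 minutes.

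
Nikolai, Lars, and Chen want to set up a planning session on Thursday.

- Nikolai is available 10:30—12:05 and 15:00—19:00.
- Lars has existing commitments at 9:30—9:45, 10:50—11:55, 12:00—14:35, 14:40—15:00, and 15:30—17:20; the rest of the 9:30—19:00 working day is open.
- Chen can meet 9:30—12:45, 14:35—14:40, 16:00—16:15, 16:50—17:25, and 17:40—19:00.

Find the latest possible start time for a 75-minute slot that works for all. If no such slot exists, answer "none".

Lars free within 09:30–19:00: 09:45–10:50, 11:55–12:00, 14:35–14:40, 15:00–15:30, 17:20–19:00.
Nikolai ∩ Lars: 10:30–10:50, 11:55–12:00, 15:00–15:30, 17:20–19:00.
Nikolai ∩ Lars ∩ Chen: 10:30–10:50, 11:55–12:00, 17:20–17:25, 17:40–19:00.
Windows ≥ 75 min: 17:40–19:00.
Latest start in the last window 17:40–19:00 is 19:00 − 75 min = 17:45.

17:45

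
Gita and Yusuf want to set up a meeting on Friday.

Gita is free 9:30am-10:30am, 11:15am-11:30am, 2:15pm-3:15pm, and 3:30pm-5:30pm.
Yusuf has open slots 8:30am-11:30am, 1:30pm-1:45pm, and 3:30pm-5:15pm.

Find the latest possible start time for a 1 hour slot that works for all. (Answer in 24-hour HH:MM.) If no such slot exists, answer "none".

Gita ∩ Yusuf: 09:30–10:30, 11:15–11:30, 15:30–17:15.
Windows ≥ 60 min: 09:30–10:30, 15:30–17:15.
Latest start in the last window 15:30–17:15 is 17:15 − 60 min = 16:15.

16:15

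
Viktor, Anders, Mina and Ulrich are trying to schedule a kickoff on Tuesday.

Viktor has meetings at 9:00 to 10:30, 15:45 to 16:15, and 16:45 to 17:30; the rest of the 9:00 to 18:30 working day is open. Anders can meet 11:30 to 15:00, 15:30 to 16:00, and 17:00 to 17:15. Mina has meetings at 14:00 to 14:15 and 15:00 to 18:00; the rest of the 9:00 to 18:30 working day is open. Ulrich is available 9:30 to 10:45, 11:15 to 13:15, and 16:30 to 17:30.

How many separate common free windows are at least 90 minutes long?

Viktor free within 09:00–18:30: 10:30–15:45, 16:15–16:45, 17:30–18:30.
Mina free within 09:00–18:30: 09:00–14:00, 14:15–15:00, 18:00–18:30.
Viktor ∩ Anders: 11:30–15:00, 15:30–15:45.
Viktor ∩ Anders ∩ Mina: 11:30–14:00, 14:15–15:00.
Viktor ∩ Anders ∩ Mina ∩ Ulrich: 11:30–13:15.
Windows ≥ 90 min: 11:30–13:15.
That's 1 window.

1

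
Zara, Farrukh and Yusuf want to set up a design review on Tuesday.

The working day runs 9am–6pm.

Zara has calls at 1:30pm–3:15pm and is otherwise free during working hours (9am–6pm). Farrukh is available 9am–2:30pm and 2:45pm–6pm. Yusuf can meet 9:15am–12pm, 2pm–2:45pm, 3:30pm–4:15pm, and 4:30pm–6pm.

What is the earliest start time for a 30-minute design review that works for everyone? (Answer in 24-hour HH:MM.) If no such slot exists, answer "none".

09:15

Zara free within 09:00–18:00: 09:00–13:30, 15:15–18:00.
Zara ∩ Farrukh: 09:00–13:30, 15:15–18:00.
Zara ∩ Farrukh ∩ Yusuf: 09:15–12:00, 15:30–16:15, 16:30–18:00.
Windows ≥ 30 min: 09:15–12:00, 15:30–16:15, 16:30–18:00.
Earliest such window starts at 09:15.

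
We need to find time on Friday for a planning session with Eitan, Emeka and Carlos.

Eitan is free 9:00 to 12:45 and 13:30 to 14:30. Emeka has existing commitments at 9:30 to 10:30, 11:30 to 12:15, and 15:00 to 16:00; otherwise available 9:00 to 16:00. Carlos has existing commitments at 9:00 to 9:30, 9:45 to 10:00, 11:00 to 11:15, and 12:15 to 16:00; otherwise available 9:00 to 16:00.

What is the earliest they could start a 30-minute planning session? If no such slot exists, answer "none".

Emeka free within 09:00–16:00: 09:00–09:30, 10:30–11:30, 12:15–15:00.
Carlos free within 09:00–16:00: 09:30–09:45, 10:00–11:00, 11:15–12:15.
Eitan ∩ Emeka: 09:00–09:30, 10:30–11:30, 12:15–12:45, 13:30–14:30.
Eitan ∩ Emeka ∩ Carlos: 10:30–11:00, 11:15–11:30.
Windows ≥ 30 min: 10:30–11:00.
Earliest such window starts at 10:30.

10:30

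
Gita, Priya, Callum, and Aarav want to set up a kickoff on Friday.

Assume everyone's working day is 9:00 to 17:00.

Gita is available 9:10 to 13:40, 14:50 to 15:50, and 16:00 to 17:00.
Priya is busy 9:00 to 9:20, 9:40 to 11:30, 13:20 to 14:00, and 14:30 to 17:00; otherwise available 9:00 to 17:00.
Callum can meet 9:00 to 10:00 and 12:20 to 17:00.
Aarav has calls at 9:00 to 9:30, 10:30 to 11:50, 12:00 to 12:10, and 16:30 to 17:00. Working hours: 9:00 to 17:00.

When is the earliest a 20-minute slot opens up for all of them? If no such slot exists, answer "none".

Priya free within 09:00–17:00: 09:20–09:40, 11:30–13:20, 14:00–14:30.
Aarav free within 09:00–17:00: 09:30–10:30, 11:50–12:00, 12:10–16:30.
Gita ∩ Priya: 09:20–09:40, 11:30–13:20.
Gita ∩ Priya ∩ Callum: 09:20–09:40, 12:20–13:20.
Gita ∩ Priya ∩ Callum ∩ Aarav: 09:30–09:40, 12:20–13:20.
Windows ≥ 20 min: 12:20–13:20.
Earliest such window starts at 12:20.

12:20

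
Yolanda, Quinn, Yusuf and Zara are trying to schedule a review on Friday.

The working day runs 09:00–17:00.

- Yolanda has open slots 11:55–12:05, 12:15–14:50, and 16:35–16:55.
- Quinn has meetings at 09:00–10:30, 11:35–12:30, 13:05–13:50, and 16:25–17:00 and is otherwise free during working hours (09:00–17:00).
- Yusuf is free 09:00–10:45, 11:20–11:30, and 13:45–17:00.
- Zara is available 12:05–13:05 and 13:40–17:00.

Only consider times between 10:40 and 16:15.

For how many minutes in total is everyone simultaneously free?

60 minutes

Quinn free within 09:00–17:00: 10:30–11:35, 12:30–13:05, 13:50–16:25.
Yolanda ∩ Quinn: 12:30–13:05, 13:50–14:50.
Yolanda ∩ Quinn ∩ Yusuf: 13:50–14:50.
Yolanda ∩ Quinn ∩ Yusuf ∩ Zara: 13:50–14:50.
Restricted to 10:40–16:15: 13:50–14:50.
Total common minutes: 60.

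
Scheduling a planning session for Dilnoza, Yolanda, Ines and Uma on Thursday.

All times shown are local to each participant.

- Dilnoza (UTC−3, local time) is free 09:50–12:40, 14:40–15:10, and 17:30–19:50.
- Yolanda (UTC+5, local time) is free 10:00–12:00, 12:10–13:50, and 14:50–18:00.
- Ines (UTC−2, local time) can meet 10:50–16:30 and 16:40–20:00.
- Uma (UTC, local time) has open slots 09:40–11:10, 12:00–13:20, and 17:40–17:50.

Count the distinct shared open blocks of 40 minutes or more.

0

Dilnoza → UTC: 12:50–15:40, 17:40–18:10, 20:30–22:50.
Yolanda → UTC: 05:00–07:00, 07:10–08:50, 09:50–13:00.
Ines → UTC: 12:50–18:30, 18:40–22:00.
Uma → UTC: 09:40–11:10, 12:00–13:20, 17:40–17:50.
Dilnoza ∩ Yolanda: 12:50–13:00.
Dilnoza ∩ Yolanda ∩ Ines: 12:50–13:00.
Dilnoza ∩ Yolanda ∩ Ines ∩ Uma: 12:50–13:00.
Windows ≥ 40 min: (none).
That's 0 windows.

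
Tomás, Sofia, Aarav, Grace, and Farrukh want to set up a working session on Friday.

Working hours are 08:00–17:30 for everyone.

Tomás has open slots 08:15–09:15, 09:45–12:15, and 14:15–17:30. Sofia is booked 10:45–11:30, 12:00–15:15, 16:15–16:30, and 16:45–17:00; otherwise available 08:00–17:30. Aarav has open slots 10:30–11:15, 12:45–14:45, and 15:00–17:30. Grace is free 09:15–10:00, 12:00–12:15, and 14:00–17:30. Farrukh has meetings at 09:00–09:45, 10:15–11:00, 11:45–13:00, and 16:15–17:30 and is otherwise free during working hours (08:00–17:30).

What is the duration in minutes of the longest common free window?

60 minutes

Sofia free within 08:00–17:30: 08:00–10:45, 11:30–12:00, 15:15–16:15, 16:30–16:45, 17:00–17:30.
Farrukh free within 08:00–17:30: 08:00–09:00, 09:45–10:15, 11:00–11:45, 13:00–16:15.
Tomás ∩ Sofia: 08:15–09:15, 09:45–10:45, 11:30–12:00, 15:15–16:15, 16:30–16:45, 17:00–17:30.
Tomás ∩ Sofia ∩ Aarav: 10:30–10:45, 15:15–16:15, 16:30–16:45, 17:00–17:30.
Tomás ∩ Sofia ∩ Aarav ∩ Grace: 15:15–16:15, 16:30–16:45, 17:00–17:30.
Tomás ∩ Sofia ∩ Aarav ∩ Grace ∩ Farrukh: 15:15–16:15.
Single common window of 60 minutes.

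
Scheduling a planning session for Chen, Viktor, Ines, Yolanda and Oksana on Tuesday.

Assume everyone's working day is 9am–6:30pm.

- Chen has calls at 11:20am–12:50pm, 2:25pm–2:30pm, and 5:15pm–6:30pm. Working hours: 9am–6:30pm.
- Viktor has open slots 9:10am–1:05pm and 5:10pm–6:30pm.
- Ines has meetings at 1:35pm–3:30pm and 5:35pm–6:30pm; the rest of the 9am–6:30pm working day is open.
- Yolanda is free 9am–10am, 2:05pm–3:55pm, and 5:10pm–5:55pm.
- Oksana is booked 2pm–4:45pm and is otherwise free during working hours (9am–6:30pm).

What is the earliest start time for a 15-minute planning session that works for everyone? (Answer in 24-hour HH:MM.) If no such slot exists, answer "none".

09:10

Chen free within 09:00–18:30: 09:00–11:20, 12:50–14:25, 14:30–17:15.
Ines free within 09:00–18:30: 09:00–13:35, 15:30–17:35.
Oksana free within 09:00–18:30: 09:00–14:00, 16:45–18:30.
Chen ∩ Viktor: 09:10–11:20, 12:50–13:05, 17:10–17:15.
Chen ∩ Viktor ∩ Ines: 09:10–11:20, 12:50–13:05, 17:10–17:15.
Chen ∩ Viktor ∩ Ines ∩ Yolanda: 09:10–10:00, 17:10–17:15.
Chen ∩ Viktor ∩ Ines ∩ Yolanda ∩ Oksana: 09:10–10:00, 17:10–17:15.
Windows ≥ 15 min: 09:10–10:00.
Earliest such window starts at 09:10.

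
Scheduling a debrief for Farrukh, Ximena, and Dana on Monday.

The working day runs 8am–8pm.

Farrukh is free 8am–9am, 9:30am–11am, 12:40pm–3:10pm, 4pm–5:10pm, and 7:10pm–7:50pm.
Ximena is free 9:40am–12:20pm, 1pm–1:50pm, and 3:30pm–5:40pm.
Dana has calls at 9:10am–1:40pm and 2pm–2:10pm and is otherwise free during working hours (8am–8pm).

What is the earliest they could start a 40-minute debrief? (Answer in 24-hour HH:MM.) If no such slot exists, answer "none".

Dana free within 08:00–20:00: 08:00–09:10, 13:40–14:00, 14:10–20:00.
Farrukh ∩ Ximena: 09:40–11:00, 13:00–13:50, 16:00–17:10.
Farrukh ∩ Ximena ∩ Dana: 13:40–13:50, 16:00–17:10.
Windows ≥ 40 min: 16:00–17:10.
Earliest such window starts at 16:00.

16:00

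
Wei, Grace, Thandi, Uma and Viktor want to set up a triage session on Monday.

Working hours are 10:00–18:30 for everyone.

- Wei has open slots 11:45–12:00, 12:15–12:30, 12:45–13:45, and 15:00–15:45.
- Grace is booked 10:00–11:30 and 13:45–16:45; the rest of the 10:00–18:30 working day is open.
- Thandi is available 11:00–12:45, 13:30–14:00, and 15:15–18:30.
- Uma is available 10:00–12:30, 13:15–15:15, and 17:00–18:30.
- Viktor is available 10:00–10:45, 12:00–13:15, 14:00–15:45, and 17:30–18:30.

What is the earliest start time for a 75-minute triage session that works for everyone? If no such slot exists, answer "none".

none

Grace free within 10:00–18:30: 11:30–13:45, 16:45–18:30.
Wei ∩ Grace: 11:45–12:00, 12:15–12:30, 12:45–13:45.
Wei ∩ Grace ∩ Thandi: 11:45–12:00, 12:15–12:30, 13:30–13:45.
Wei ∩ Grace ∩ Thandi ∩ Uma: 11:45–12:00, 12:15–12:30, 13:30–13:45.
Wei ∩ Grace ∩ Thandi ∩ Uma ∩ Viktor: 12:15–12:30.
Windows ≥ 75 min: (none).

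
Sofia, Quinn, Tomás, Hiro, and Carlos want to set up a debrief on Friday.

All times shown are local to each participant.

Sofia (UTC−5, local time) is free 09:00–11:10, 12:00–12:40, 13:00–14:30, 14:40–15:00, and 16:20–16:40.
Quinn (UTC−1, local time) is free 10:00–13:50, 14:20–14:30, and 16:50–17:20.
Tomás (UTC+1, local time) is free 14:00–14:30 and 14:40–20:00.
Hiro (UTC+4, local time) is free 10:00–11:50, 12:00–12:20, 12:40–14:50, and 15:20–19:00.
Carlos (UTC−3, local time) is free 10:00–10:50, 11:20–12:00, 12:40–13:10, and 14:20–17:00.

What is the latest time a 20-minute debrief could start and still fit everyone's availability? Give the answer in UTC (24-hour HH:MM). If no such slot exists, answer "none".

Sofia → UTC: 14:00–16:10, 17:00–17:40, 18:00–19:30, 19:40–20:00, 21:20–21:40.
Quinn → UTC: 11:00–14:50, 15:20–15:30, 17:50–18:20.
Tomás → UTC: 13:00–13:30, 13:40–19:00.
Hiro → UTC: 06:00–07:50, 08:00–08:20, 08:40–10:50, 11:20–15:00.
Carlos → UTC: 13:00–13:50, 14:20–15:00, 15:40–16:10, 17:20–20:00.
Sofia ∩ Quinn: 14:00–14:50, 15:20–15:30, 18:00–18:20.
Sofia ∩ Quinn ∩ Tomás: 14:00–14:50, 15:20–15:30, 18:00–18:20.
Sofia ∩ Quinn ∩ Tomás ∩ Hiro: 14:00–14:50.
Sofia ∩ Quinn ∩ Tomás ∩ Hiro ∩ Carlos: 14:20–14:50.
Windows ≥ 20 min: 14:20–14:50.
Latest start in the last window 14:20–14:50 is 14:50 − 20 min = 14:30.

14:30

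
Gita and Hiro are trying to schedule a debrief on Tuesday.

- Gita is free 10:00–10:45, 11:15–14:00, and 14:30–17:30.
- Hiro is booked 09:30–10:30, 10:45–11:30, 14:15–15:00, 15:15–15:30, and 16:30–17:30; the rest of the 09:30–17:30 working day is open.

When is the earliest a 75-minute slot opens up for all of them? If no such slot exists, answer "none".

Hiro free within 09:30–17:30: 10:30–10:45, 11:30–14:15, 15:00–15:15, 15:30–16:30.
Gita ∩ Hiro: 10:30–10:45, 11:30–14:00, 15:00–15:15, 15:30–16:30.
Windows ≥ 75 min: 11:30–14:00.
Earliest such window starts at 11:30.

11:30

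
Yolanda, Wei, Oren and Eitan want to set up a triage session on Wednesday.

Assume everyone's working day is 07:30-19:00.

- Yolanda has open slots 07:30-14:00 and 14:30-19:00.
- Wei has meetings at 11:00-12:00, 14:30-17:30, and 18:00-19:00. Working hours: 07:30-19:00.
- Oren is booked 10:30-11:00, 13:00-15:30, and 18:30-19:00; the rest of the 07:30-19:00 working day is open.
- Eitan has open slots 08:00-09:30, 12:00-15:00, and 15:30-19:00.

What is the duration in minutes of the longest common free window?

90 minutes

Wei free within 07:30–19:00: 07:30–11:00, 12:00–14:30, 17:30–18:00.
Oren free within 07:30–19:00: 07:30–10:30, 11:00–13:00, 15:30–18:30.
Yolanda ∩ Wei: 07:30–11:00, 12:00–14:00, 17:30–18:00.
Yolanda ∩ Wei ∩ Oren: 07:30–10:30, 12:00–13:00, 17:30–18:00.
Yolanda ∩ Wei ∩ Oren ∩ Eitan: 08:00–09:30, 12:00–13:00, 17:30–18:00.
Common window lengths: 90, 60, 30 min; longest is 90.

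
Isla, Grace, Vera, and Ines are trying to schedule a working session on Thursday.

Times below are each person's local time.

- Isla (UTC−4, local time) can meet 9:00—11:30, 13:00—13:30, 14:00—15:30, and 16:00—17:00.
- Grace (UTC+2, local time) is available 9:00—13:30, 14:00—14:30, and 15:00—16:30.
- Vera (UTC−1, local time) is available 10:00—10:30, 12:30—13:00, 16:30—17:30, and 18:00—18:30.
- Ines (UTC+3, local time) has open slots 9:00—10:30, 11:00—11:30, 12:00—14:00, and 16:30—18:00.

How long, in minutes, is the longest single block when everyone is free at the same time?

30 minutes

Isla → UTC: 13:00–15:30, 17:00–17:30, 18:00–19:30, 20:00–21:00.
Grace → UTC: 07:00–11:30, 12:00–12:30, 13:00–14:30.
Vera → UTC: 11:00–11:30, 13:30–14:00, 17:30–18:30, 19:00–19:30.
Ines → UTC: 06:00–07:30, 08:00–08:30, 09:00–11:00, 13:30–15:00.
Isla ∩ Grace: 13:00–14:30.
Isla ∩ Grace ∩ Vera: 13:30–14:00.
Isla ∩ Grace ∩ Vera ∩ Ines: 13:30–14:00.
Single common window of 30 minutes.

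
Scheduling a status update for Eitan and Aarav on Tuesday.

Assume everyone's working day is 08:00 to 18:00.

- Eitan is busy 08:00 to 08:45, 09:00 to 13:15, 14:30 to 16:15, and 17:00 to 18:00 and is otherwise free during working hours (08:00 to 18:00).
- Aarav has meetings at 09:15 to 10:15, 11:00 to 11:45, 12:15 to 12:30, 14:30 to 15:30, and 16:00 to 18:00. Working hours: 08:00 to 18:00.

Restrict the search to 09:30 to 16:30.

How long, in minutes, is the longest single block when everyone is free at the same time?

75 minutes

Eitan free within 08:00–18:00: 08:45–09:00, 13:15–14:30, 16:15–17:00.
Aarav free within 08:00–18:00: 08:00–09:15, 10:15–11:00, 11:45–12:15, 12:30–14:30, 15:30–16:00.
Eitan ∩ Aarav: 08:45–09:00, 13:15–14:30.
Restricted to 09:30–16:30: 13:15–14:30.
Single common window of 75 minutes.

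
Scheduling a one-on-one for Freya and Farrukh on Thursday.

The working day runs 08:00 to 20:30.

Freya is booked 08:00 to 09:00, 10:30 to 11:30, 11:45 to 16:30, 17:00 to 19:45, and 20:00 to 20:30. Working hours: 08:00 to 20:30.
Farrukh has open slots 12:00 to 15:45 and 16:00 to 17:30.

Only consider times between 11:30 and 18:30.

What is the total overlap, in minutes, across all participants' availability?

Freya free within 08:00–20:30: 09:00–10:30, 11:30–11:45, 16:30–17:00, 19:45–20:00.
Freya ∩ Farrukh: 16:30–17:00.
Restricted to 11:30–18:30: 16:30–17:00.
Total common minutes: 30.

30 minutes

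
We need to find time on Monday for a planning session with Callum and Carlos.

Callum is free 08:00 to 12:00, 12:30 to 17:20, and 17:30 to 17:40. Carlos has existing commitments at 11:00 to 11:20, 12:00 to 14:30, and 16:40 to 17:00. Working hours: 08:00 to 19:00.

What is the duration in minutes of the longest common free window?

Carlos free within 08:00–19:00: 08:00–11:00, 11:20–12:00, 14:30–16:40, 17:00–19:00.
Callum ∩ Carlos: 08:00–11:00, 11:20–12:00, 14:30–16:40, 17:00–17:20, 17:30–17:40.
Common window lengths: 180, 40, 130, 20, 10 min; longest is 180.

180 minutes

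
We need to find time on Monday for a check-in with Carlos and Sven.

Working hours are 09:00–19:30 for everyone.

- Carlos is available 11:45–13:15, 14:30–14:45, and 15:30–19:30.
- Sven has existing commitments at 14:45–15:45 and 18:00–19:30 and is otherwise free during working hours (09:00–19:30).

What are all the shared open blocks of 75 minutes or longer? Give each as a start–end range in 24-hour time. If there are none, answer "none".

11:45–13:15, 15:45–18:00

Sven free within 09:00–19:30: 09:00–14:45, 15:45–18:00.
Carlos ∩ Sven: 11:45–13:15, 14:30–14:45, 15:45–18:00.
Windows ≥ 75 min: 11:45–13:15, 15:45–18:00.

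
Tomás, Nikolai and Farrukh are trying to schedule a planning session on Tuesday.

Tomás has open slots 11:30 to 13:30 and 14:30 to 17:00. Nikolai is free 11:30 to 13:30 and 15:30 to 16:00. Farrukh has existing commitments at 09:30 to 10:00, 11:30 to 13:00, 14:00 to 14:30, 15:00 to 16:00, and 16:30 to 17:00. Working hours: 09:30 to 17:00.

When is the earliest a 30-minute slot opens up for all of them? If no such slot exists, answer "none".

Farrukh free within 09:30–17:00: 10:00–11:30, 13:00–14:00, 14:30–15:00, 16:00–16:30.
Tomás ∩ Nikolai: 11:30–13:30, 15:30–16:00.
Tomás ∩ Nikolai ∩ Farrukh: 13:00–13:30.
Windows ≥ 30 min: 13:00–13:30.
Earliest such window starts at 13:00.

13:00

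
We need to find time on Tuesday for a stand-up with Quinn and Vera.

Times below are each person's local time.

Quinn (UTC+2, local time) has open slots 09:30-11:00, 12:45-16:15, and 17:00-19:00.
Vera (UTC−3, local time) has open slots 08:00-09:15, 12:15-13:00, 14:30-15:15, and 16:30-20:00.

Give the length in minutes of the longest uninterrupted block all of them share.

75 minutes

Quinn → UTC: 07:30–09:00, 10:45–14:15, 15:00–17:00.
Vera → UTC: 11:00–12:15, 15:15–16:00, 17:30–18:15, 19:30–23:00.
Quinn ∩ Vera: 11:00–12:15, 15:15–16:00.
Common window lengths: 75, 45 min; longest is 75.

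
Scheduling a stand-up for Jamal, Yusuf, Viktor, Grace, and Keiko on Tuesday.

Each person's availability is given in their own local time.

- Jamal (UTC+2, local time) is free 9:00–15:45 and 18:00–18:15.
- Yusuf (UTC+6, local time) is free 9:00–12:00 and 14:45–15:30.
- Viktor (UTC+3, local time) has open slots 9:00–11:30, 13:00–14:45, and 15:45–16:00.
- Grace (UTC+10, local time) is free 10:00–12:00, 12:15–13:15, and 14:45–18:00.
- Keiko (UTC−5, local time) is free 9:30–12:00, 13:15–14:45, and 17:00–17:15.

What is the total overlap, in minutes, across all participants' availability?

0 minutes

Jamal → UTC: 07:00–13:45, 16:00–16:15.
Yusuf → UTC: 03:00–06:00, 08:45–09:30.
Viktor → UTC: 06:00–08:30, 10:00–11:45, 12:45–13:00.
Grace → UTC: 00:00–02:00, 02:15–03:15, 04:45–08:00.
Keiko → UTC: 14:30–17:00, 18:15–19:45, 22:00–22:15.
Jamal ∩ Yusuf: 08:45–09:30.
Jamal ∩ Yusuf ∩ Viktor: (none).
Jamal ∩ Yusuf ∩ Viktor ∩ Grace: (none).
Jamal ∩ Yusuf ∩ Viktor ∩ Grace ∩ Keiko: (none).
Total common minutes: 0.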